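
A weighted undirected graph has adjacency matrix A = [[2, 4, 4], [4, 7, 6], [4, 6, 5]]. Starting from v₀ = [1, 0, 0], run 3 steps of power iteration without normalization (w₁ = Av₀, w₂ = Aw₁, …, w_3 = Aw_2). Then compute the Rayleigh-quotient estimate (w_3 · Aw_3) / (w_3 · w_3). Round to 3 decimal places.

w1 = Av₀ = (2, 4, 4)
w2 = Aw1 = (36, 60, 52)
w3 = Aw2 = (520, 876, 764)
Aw3 = (7600, 12796, 11156)
w3·Aw3 = 520·7600 + 876·12796 + 764·11156 = 23684480; w3·w3 = 520·520 + 876·876 + 764·764 = 1621472
λ ≈ 23684480/1621472 = 14.607

14.607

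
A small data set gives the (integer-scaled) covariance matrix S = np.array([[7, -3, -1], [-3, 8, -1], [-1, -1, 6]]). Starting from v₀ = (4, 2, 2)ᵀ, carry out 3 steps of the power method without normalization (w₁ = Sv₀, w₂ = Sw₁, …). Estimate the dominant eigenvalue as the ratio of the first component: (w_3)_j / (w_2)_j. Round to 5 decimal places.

λ ≈ 8.06250

w1 = Sv₀ = (7·4 + (-3)·2 + (-1)·2; (-3)·4 + 8·2 + (-1)·2; (-1)·4 + (-1)·2 + 6·2) = (20, 2, 6)
w2 = Sw1 = (7·20 + (-3)·2 + (-1)·6; (-3)·20 + 8·2 + (-1)·6; (-1)·20 + (-1)·2 + 6·6) = (128, -50, 14)
w3 = Sw2 = (1032, -798, 6)
Ratio at component: 1032 / 128 = 8.06250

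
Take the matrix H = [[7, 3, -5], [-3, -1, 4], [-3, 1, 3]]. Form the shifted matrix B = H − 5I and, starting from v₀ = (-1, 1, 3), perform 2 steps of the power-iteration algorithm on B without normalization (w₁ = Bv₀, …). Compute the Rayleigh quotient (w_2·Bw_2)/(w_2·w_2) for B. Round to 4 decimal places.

B = H − 5I has rows (2, 3, -5); (-3, -6, 4); (-3, 1, -2)
w1 = Bv₀ = (-14, 9, -2)
w2 = Bw1 = (9, -20, 55)
Bw2 = (-317, 313, -157)
w2·Bw2 = -17748; w2·w2 = 3506; μ ≈ -17748/3506 = -5.0622

μ ≈ -5.0622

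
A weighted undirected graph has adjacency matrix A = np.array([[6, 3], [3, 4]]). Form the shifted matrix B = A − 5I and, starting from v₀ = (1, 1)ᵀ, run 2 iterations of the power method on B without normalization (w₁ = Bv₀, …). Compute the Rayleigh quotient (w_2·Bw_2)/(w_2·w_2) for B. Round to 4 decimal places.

μ ≈ 3.0000

B = A − 5I has rows (1, 3); (3, -1)
w1 = Bv₀ = (4, 2)
w2 = Bw1 = (10, 10)
Bw2 = (40, 20)
w2·Bw2 = 600; w2·w2 = 200; μ ≈ 600/200 = 3.0000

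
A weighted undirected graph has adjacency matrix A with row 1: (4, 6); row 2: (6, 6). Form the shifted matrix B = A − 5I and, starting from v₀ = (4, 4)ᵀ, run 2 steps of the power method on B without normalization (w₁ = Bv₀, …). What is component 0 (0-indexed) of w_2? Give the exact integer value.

B = A − 5I has rows (-1, 6); (6, 1)
w1 = Bv₀ = ((-1)·4 + 6·4; 6·4 + 1·4) = (20, 28)
w2 = Bw1 = ((-1)·20 + 6·28; 6·20 + 1·28) = (148, 148)
Requested component of w2: 148

148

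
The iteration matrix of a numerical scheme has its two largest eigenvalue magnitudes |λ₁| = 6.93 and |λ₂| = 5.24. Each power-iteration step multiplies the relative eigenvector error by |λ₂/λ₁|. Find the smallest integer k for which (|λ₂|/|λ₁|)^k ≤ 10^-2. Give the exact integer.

|λ₂/λ₁| = 5.24/6.93 = 0.75613
Need k ≥ ln(10^-2) / ln(0.75613) = -4.6052 / -0.2795 ≈ 16.474
Smallest integer k satisfying the bound: 17

17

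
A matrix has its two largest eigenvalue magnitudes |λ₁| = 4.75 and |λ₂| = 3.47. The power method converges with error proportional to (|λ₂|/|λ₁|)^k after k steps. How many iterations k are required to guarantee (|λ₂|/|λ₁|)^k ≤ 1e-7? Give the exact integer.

|λ₂/λ₁| = 3.47/4.75 = 0.73053
Need k ≥ ln(1e-7) / ln(0.73053) = -16.1181 / -0.3140 ≈ 51.333
Smallest integer k satisfying the bound: 52

52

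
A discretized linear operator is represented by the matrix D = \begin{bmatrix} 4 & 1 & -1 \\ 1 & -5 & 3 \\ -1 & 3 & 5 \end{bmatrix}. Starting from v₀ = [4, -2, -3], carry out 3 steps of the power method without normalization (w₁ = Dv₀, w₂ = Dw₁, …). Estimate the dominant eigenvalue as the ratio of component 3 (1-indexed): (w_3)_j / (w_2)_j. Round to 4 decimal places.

7.7323

w1 = Dv₀ = (4·4 + 1·(-2) + (-1)·(-3); 1·4 + (-5)·(-2) + 3·(-3); (-1)·4 + 3·(-2) + 5·(-3)) = (17, 5, -25)
w2 = Dw1 = (4·17 + 1·5 + (-1)·(-25); 1·17 + (-5)·5 + 3·(-25); (-1)·17 + 3·5 + 5·(-25)) = (98, -83, -127)
w3 = Dw2 = (436, 132, -982)
Ratio at component: -982 / -127 = 7.7323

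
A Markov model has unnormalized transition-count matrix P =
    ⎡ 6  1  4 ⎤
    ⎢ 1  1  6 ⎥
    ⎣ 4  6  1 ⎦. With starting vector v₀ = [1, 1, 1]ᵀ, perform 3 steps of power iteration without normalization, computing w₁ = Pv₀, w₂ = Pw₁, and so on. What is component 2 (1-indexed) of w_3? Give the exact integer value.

821

w1 = Pv₀ = (6·1 + 1·1 + 4·1; 1·1 + 1·1 + 6·1; 4·1 + 6·1 + 1·1) = (11, 8, 11)
w2 = Pw1 = (6·11 + 1·8 + 4·11; 1·11 + 1·8 + 6·11; 4·11 + 6·8 + 1·11) = (118, 85, 103)
w3 = Pw2 = (1205, 821, 1085)
The requested component of w3 is 821.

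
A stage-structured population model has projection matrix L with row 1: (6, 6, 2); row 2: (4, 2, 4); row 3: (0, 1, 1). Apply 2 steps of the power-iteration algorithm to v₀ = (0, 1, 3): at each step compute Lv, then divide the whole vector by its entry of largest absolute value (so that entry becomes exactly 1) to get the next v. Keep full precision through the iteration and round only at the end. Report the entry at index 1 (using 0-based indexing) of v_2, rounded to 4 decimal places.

Lv0 = (12.00000, 14.00000, 4.00000); divide by 14.00000 → v1 = (0.85714, 1.00000, 0.28571)
Lv1 = (11.71429, 6.57143, 1.28571); divide by 11.71429 → v2 = (1.00000, 0.56098, 0.10976)
Requested entry of v2: 92/164 = 0.5610

0.5610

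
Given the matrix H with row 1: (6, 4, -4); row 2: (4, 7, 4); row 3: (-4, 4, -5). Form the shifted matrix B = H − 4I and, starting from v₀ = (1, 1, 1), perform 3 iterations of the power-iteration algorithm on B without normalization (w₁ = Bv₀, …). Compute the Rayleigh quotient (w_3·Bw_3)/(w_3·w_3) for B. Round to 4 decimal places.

μ ≈ -10.8905

B = H − 4I has rows (2, 4, -4); (4, 3, 4); (-4, 4, -9)
w1 = Bv₀ = (2·1 + 4·1 + (-4)·1; 4·1 + 3·1 + 4·1; (-4)·1 + 4·1 + (-9)·1) = (2, 11, -9)
w2 = Bw1 = (2·2 + 4·11 + (-4)·(-9); 4·2 + 3·11 + 4·(-9); (-4)·2 + 4·11 + (-9)·(-9)) = (84, 5, 117)
w3 = Bw2 = (-280, 819, -1369)
Bw3 = (8192, -4139, 16717)
w3·Bw3 = -28569174; w3·w3 = 2623322; μ ≈ -28569174/2623322 = -10.8905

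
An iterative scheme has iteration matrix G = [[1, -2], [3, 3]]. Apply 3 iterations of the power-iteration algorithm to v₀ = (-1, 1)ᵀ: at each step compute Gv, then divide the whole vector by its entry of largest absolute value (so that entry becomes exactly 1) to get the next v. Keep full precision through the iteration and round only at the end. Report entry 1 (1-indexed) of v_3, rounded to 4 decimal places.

-0.4167

Gv0 = (-3.00000, 0.00000); divide by -3.00000 → v1 = (1.00000, 0.00000)
Gv1 = (1.00000, 3.00000); divide by 3.00000 → v2 = (0.33333, 1.00000)
Gv2 = (-1.66667, 4.00000); divide by 4.00000 → v3 = (-0.41667, 1.00000)
Requested entry of v3: 15/-36 = -0.4167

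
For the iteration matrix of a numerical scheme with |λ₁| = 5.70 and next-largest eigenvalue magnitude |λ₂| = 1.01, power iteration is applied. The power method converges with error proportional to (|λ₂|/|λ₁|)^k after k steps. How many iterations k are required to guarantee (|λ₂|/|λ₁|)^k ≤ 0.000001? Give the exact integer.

|λ₂/λ₁| = 1.01/5.70 = 0.17719
Need k ≥ ln(0.000001) / ln(0.17719) = -13.8155 / -1.7305 ≈ 7.983
Smallest integer k satisfying the bound: 8

8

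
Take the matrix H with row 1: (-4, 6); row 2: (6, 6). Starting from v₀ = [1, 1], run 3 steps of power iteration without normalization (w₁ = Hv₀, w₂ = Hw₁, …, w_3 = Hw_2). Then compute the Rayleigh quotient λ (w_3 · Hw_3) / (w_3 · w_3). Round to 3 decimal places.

w1 = Hv₀ = ((-4)·1 + 6·1; 6·1 + 6·1) = (2, 12)
w2 = Hw1 = ((-4)·2 + 6·12; 6·2 + 6·12) = (64, 84)
w3 = Hw2 = (248, 888)
Hw3 = (4336, 6816)
w3·Hw3 = 248·4336 + 888·6816 = 7127936; w3·w3 = 248·248 + 888·888 = 850048
λ ≈ 7127936/850048 = 8.385

λ ≈ 8.385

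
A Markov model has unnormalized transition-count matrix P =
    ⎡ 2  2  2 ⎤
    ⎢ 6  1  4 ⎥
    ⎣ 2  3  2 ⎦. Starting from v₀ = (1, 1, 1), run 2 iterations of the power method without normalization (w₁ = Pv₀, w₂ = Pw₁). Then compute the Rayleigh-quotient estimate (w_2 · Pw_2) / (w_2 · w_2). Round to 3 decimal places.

w1 = Pv₀ = (6, 11, 7)
w2 = Pw1 = (48, 75, 59)
Pw2 = (364, 599, 439)
w2·Pw2 = 48·364 + 75·599 + 59·439 = 88298; w2·w2 = 48·48 + 75·75 + 59·59 = 11410
λ ≈ 88298/11410 = 7.739

7.739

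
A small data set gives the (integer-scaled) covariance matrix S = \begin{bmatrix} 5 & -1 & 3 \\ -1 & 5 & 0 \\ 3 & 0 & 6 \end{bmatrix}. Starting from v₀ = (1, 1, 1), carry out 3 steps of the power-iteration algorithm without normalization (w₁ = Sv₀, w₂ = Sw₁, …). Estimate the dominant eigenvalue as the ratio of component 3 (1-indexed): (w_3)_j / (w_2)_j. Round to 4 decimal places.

λ ≈ 8.3200

w1 = Sv₀ = (7, 4, 9)
w2 = Sw1 = (58, 13, 75)
w3 = Sw2 = (502, 7, 624)
Ratio at component: 624 / 75 = 8.3200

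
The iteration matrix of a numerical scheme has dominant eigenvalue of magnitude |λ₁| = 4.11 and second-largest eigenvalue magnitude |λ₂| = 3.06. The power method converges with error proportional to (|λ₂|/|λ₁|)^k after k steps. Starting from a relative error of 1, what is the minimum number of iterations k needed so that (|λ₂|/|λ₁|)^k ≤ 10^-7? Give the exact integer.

55

|λ₂/λ₁| = 3.06/4.11 = 0.74453
Need k ≥ ln(10^-7) / ln(0.74453) = -16.1181 / -0.2950 ≈ 54.636
Smallest integer k satisfying the bound: 55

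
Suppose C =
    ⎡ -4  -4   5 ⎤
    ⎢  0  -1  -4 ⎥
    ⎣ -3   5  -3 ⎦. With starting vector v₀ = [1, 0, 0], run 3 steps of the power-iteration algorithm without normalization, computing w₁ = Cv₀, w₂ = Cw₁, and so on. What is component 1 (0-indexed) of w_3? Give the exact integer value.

-96

w1 = Cv₀ = (-4, 0, -3)
w2 = Cw1 = (1, 12, 21)
w3 = Cw2 = (53, -96, -6)
The requested component of w3 is -96.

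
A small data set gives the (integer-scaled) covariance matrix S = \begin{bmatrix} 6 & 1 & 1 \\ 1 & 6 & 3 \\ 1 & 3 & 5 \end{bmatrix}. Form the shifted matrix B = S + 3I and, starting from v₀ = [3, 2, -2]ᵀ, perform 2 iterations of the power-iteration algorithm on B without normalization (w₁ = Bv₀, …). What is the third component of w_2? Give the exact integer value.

B = S + 3I has rows (9, 1, 1); (1, 9, 3); (1, 3, 8)
w1 = Bv₀ = (9·3 + 1·2 + 1·(-2); 1·3 + 9·2 + 3·(-2); 1·3 + 3·2 + 8·(-2)) = (27, 15, -7)
w2 = Bw1 = (9·27 + 1·15 + 1·(-7); 1·27 + 9·15 + 3·(-7); 1·27 + 3·15 + 8·(-7)) = (251, 141, 16)
Requested component of w2: 16

16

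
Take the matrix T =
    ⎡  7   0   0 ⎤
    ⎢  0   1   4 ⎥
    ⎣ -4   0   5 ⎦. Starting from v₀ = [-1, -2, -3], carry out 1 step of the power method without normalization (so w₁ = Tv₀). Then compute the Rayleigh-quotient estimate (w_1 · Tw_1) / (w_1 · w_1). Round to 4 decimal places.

λ ≈ 3.9672

w1 = Tv₀ = (-7, -14, -11)
Tw1 = (-49, -58, -27)
w1·Tw1 = (-7)·(-49) + (-14)·(-58) + (-11)·(-27) = 1452; w1·w1 = (-7)·(-7) + (-14)·(-14) + (-11)·(-11) = 366
λ ≈ 1452/366 = 3.9672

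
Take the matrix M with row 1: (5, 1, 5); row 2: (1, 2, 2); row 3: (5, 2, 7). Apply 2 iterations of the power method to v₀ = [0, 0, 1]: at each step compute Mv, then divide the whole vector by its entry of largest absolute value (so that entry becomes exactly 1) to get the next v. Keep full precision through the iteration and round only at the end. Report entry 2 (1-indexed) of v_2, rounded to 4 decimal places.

0.2949

Mv0 = (5.00000, 2.00000, 7.00000); divide by 7.00000 → v1 = (0.71429, 0.28571, 1.00000)
Mv1 = (8.85714, 3.28571, 11.14286); divide by 11.14286 → v2 = (0.79487, 0.29487, 1.00000)
Requested entry of v2: 23/78 = 0.2949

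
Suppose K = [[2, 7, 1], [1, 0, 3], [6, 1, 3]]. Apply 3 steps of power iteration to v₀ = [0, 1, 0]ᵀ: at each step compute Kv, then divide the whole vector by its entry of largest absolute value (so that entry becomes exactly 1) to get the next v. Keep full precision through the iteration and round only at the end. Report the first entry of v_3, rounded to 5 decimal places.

0.61702

Kv0 = (7.000000, 0.000000, 1.000000); divide by 7.000000 → v1 = (1.000000, 0.000000, 0.142857)
Kv1 = (2.142857, 1.428571, 6.428571); divide by 6.428571 → v2 = (0.333333, 0.222222, 1.000000)
Kv2 = (3.222222, 3.333333, 5.222222); divide by 5.222222 → v3 = (0.617021, 0.638298, 1.000000)
Requested entry of v3: 145/235 = 0.61702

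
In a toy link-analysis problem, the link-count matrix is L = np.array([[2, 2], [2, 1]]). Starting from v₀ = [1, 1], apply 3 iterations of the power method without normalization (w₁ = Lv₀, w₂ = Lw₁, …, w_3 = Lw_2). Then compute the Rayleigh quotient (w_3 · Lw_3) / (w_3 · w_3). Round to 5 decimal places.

w1 = Lv₀ = (4, 3)
w2 = Lw1 = (14, 11)
w3 = Lw2 = (50, 39)
Lw3 = (178, 139)
w3·Lw3 = 50·178 + 39·139 = 14321; w3·w3 = 50·50 + 39·39 = 4021
λ ≈ 14321/4021 = 3.56155

3.56155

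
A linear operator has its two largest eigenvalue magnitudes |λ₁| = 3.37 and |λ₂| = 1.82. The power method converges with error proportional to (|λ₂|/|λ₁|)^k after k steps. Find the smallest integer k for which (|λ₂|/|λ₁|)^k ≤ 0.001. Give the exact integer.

12

|λ₂/λ₁| = 1.82/3.37 = 0.54006
Need k ≥ ln(0.001) / ln(0.54006) = -6.9078 / -0.6161 ≈ 11.213
Smallest integer k satisfying the bound: 12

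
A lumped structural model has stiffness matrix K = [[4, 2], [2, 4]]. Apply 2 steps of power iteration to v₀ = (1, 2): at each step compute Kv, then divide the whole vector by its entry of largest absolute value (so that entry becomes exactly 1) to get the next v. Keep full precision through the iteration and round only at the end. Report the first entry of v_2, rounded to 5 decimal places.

0.92857

Kv0 = (8.000000, 10.000000); divide by 10.000000 → v1 = (0.800000, 1.000000)
Kv1 = (5.200000, 5.600000); divide by 5.600000 → v2 = (0.928571, 1.000000)
Requested entry of v2: 52/56 = 0.92857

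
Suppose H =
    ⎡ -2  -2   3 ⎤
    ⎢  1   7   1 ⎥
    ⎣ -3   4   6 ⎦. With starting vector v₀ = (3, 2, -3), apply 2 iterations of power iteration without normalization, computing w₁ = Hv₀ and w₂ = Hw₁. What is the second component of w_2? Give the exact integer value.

60

w1 = Hv₀ = ((-2)·3 + (-2)·2 + 3·(-3); 1·3 + 7·2 + 1·(-3); (-3)·3 + 4·2 + 6·(-3)) = (-19, 14, -19)
w2 = Hw1 = ((-2)·(-19) + (-2)·14 + 3·(-19); 1·(-19) + 7·14 + 1·(-19); (-3)·(-19) + 4·14 + 6·(-19)) = (-47, 60, -1)
The requested component of w2 is 60.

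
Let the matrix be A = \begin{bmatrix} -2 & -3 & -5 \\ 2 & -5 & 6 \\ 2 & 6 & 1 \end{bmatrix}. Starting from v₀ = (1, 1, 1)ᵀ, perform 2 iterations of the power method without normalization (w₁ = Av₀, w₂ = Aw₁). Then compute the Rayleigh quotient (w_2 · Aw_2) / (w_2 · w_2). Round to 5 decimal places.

w1 = Av₀ = ((-2)·1 + (-3)·1 + (-5)·1; 2·1 + (-5)·1 + 6·1; 2·1 + 6·1 + 1·1) = (-10, 3, 9)
w2 = Aw1 = ((-2)·(-10) + (-3)·3 + (-5)·9; 2·(-10) + (-5)·3 + 6·9; 2·(-10) + 6·3 + 1·9) = (-34, 19, 7)
Aw2 = (-24, -121, 53)
w2·Aw2 = (-34)·(-24) + 19·(-121) + 7·53 = -1112; w2·w2 = (-34)·(-34) + 19·19 + 7·7 = 1566
λ ≈ -1112/1566 = -0.71009

λ ≈ -0.71009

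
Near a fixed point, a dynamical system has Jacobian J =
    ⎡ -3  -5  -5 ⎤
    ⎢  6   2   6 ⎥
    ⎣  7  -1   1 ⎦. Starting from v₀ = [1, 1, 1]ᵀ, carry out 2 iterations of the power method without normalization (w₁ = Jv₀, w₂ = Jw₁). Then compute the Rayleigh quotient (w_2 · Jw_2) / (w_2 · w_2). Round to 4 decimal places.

w1 = Jv₀ = (-13, 14, 7)
w2 = Jw1 = (-66, -8, -98)
Jw2 = (728, -1000, -552)
w2·Jw2 = (-66)·728 + (-8)·(-1000) + (-98)·(-552) = 14048; w2·w2 = (-66)·(-66) + (-8)·(-8) + (-98)·(-98) = 14024
λ ≈ 14048/14024 = 1.0017

1.0017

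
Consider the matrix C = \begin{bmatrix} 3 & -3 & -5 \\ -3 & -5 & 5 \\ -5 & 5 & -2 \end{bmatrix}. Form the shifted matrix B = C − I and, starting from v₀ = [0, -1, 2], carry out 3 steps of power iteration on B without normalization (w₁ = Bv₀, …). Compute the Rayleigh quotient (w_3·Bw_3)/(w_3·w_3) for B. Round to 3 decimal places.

B = C − I has rows (2, -3, -5); (-3, -6, 5); (-5, 5, -3)
w1 = Bv₀ = (-7, 16, -11)
w2 = Bw1 = (-7, -130, 148)
w3 = Bw2 = (-364, 1541, -1059)
Bw3 = (-56, -13449, 12702)
w3·Bw3 = -34155943; w3·w3 = 3628658; μ ≈ -34155943/3628658 = -9.413

μ ≈ -9.413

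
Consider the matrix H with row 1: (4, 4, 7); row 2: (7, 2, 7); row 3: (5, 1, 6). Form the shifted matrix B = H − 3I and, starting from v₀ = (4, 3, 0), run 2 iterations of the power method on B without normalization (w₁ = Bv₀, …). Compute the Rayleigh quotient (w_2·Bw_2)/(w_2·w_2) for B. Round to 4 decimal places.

10.5947

B = H − 3I has rows (1, 4, 7); (7, -1, 7); (5, 1, 3)
w1 = Bv₀ = (1·4 + 4·3 + 7·0; 7·4 + (-1)·3 + 7·0; 5·4 + 1·3 + 3·0) = (16, 25, 23)
w2 = Bw1 = (1·16 + 4·25 + 7·23; 7·16 + (-1)·25 + 7·23; 5·16 + 1·25 + 3·23) = (277, 248, 174)
Bw2 = (2487, 2909, 2155)
w2·Bw2 = 1785301; w2·w2 = 168509; μ ≈ 1785301/168509 = 10.5947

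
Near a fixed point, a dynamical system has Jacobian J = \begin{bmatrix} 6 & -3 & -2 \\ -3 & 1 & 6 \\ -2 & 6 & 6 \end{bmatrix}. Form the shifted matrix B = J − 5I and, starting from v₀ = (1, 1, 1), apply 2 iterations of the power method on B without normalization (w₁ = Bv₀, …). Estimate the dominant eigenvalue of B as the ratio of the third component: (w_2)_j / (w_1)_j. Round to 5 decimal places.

B = J − 5I has rows (1, -3, -2); (-3, -4, 6); (-2, 6, 1)
w1 = Bv₀ = (-4, -1, 5)
w2 = Bw1 = (-11, 46, 7)
Ratio: 7/5 = 1.40000

1.40000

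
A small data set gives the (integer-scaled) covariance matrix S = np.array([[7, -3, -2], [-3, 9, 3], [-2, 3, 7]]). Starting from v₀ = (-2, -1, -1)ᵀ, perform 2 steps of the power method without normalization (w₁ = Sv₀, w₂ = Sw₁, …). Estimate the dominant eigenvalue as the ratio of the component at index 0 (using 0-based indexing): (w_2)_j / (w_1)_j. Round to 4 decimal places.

λ ≈ 3.6667

w1 = Sv₀ = (7·(-2) + (-3)·(-1) + (-2)·(-1); (-3)·(-2) + 9·(-1) + 3·(-1); (-2)·(-2) + 3·(-1) + 7·(-1)) = (-9, -6, -6)
w2 = Sw1 = (7·(-9) + (-3)·(-6) + (-2)·(-6); (-3)·(-9) + 9·(-6) + 3·(-6); (-2)·(-9) + 3·(-6) + 7·(-6)) = (-33, -45, -42)
Ratio at component: -33 / -9 = 3.6667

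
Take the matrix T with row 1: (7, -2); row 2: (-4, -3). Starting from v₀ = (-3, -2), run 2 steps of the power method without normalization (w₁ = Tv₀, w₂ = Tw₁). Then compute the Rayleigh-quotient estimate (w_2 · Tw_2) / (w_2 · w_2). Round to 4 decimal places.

w1 = Tv₀ = (7·(-3) + (-2)·(-2); (-4)·(-3) + (-3)·(-2)) = (-17, 18)
w2 = Tw1 = (7·(-17) + (-2)·18; (-4)·(-17) + (-3)·18) = (-155, 14)
Tw2 = (-1113, 578)
w2·Tw2 = (-155)·(-1113) + 14·578 = 180607; w2·w2 = (-155)·(-155) + 14·14 = 24221
λ ≈ 180607/24221 = 7.4566

λ ≈ 7.4566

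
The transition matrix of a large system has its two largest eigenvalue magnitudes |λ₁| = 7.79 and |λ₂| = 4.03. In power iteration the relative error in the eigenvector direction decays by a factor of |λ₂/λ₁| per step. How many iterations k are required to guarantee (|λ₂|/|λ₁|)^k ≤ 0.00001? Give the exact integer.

18

|λ₂/λ₁| = 4.03/7.79 = 0.51733
Need k ≥ ln(0.00001) / ln(0.51733) = -11.5129 / -0.6591 ≈ 17.468
Smallest integer k satisfying the bound: 18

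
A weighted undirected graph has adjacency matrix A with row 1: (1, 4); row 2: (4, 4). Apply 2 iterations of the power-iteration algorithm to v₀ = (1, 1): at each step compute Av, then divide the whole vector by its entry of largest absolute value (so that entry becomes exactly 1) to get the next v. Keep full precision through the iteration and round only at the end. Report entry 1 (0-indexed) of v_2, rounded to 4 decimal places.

Av0 = (5.00000, 8.00000); divide by 8.00000 → v1 = (0.62500, 1.00000)
Av1 = (4.62500, 6.50000); divide by 6.50000 → v2 = (0.71154, 1.00000)
Requested entry of v2: 52/52 = 1.0000

1.0000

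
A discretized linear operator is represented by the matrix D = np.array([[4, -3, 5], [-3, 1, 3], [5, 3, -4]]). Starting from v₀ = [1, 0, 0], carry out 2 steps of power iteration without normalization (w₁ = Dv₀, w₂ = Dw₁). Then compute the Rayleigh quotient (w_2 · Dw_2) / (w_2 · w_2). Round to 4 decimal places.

2.0054

w1 = Dv₀ = (4·1 + (-3)·0 + 5·0; (-3)·1 + 1·0 + 3·0; 5·1 + 3·0 + (-4)·0) = (4, -3, 5)
w2 = Dw1 = (4·4 + (-3)·(-3) + 5·5; (-3)·4 + 1·(-3) + 3·5; 5·4 + 3·(-3) + (-4)·5) = (50, 0, -9)
Dw2 = (155, -177, 286)
w2·Dw2 = 50·155 + 0·(-177) + (-9)·286 = 5176; w2·w2 = 50·50 + 0·0 + (-9)·(-9) = 2581
λ ≈ 5176/2581 = 2.0054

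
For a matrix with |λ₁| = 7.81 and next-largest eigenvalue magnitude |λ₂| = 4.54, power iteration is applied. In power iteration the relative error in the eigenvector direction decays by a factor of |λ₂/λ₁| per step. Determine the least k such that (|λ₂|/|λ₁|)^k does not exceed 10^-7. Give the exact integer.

30

|λ₂/λ₁| = 4.54/7.81 = 0.58131
Need k ≥ ln(10^-7) / ln(0.58131) = -16.1181 / -0.5425 ≈ 29.712
Smallest integer k satisfying the bound: 30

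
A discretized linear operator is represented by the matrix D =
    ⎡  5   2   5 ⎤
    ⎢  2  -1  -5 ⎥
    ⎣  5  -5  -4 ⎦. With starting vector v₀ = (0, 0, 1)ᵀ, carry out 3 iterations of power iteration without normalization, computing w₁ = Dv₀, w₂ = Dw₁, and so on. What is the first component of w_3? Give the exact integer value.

375

w1 = Dv₀ = (5, -5, -4)
w2 = Dw1 = (-5, 35, 66)
w3 = Dw2 = (375, -375, -464)
The requested component of w3 is 375.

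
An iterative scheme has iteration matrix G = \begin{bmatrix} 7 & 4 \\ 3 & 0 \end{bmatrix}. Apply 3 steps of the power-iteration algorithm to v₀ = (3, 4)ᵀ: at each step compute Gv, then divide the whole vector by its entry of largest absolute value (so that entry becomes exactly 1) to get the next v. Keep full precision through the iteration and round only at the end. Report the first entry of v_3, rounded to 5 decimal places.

1.00000

Gv0 = (37.000000, 9.000000); divide by 37.000000 → v1 = (1.000000, 0.243243)
Gv1 = (7.972973, 3.000000); divide by 7.972973 → v2 = (1.000000, 0.376271)
Gv2 = (8.505085, 3.000000); divide by 8.505085 → v3 = (1.000000, 0.352730)
Requested entry of v3: 2509/2509 = 1.00000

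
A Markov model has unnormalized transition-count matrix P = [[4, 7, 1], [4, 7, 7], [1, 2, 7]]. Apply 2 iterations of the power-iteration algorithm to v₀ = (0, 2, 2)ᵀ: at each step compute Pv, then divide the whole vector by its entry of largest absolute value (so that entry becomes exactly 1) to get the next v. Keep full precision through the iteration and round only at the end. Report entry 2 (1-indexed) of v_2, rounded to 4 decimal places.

Pv0 = (16.00000, 28.00000, 18.00000); divide by 28.00000 → v1 = (0.57143, 1.00000, 0.64286)
Pv1 = (9.92857, 13.78571, 7.07143); divide by 13.78571 → v2 = (0.72021, 1.00000, 0.51295)
Requested entry of v2: 386/386 = 1.0000

1.0000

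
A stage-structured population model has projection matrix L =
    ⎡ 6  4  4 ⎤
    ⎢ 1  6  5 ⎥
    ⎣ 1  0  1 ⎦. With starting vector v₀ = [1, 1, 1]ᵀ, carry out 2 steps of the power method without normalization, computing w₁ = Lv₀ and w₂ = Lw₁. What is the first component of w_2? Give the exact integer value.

140

w1 = Lv₀ = (6·1 + 4·1 + 4·1; 1·1 + 6·1 + 5·1; 1·1 + 0·1 + 1·1) = (14, 12, 2)
w2 = Lw1 = (6·14 + 4·12 + 4·2; 1·14 + 6·12 + 5·2; 1·14 + 0·12 + 1·2) = (140, 96, 16)
The requested component of w2 is 140.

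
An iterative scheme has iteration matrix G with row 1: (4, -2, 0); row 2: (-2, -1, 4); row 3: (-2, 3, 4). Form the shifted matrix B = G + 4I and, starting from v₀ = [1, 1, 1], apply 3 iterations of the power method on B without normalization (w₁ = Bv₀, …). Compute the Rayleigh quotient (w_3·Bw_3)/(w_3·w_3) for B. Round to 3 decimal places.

B = G + 4I has rows (8, -2, 0); (-2, 3, 4); (-2, 3, 8)
w1 = Bv₀ = (6, 5, 9)
w2 = Bw1 = (38, 39, 75)
w3 = Bw2 = (226, 341, 641)
Bw3 = (1126, 3135, 5699)
w3·Bw3 = 4976570; w3·w3 = 578238; μ ≈ 4976570/578238 = 8.606

μ ≈ 8.606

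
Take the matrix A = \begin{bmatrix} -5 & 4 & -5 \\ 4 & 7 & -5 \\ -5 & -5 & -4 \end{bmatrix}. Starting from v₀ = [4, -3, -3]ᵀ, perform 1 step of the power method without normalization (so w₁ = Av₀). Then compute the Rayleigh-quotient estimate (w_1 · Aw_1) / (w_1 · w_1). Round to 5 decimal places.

λ ≈ -4.13470

w1 = Av₀ = ((-5)·4 + 4·(-3) + (-5)·(-3); 4·4 + 7·(-3) + (-5)·(-3); (-5)·4 + (-5)·(-3) + (-4)·(-3)) = (-17, 10, 7)
Aw1 = (90, -33, 7)
w1·Aw1 = (-17)·90 + 10·(-33) + 7·7 = -1811; w1·w1 = (-17)·(-17) + 10·10 + 7·7 = 438
λ ≈ -1811/438 = -4.13470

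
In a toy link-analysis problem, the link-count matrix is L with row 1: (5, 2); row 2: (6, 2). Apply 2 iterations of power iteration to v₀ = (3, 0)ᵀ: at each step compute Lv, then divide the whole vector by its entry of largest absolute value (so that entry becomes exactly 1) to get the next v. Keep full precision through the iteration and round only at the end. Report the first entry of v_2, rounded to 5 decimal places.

Lv0 = (15.000000, 18.000000); divide by 18.000000 → v1 = (0.833333, 1.000000)
Lv1 = (6.166667, 7.000000); divide by 7.000000 → v2 = (0.880952, 1.000000)
Requested entry of v2: 111/126 = 0.88095

0.88095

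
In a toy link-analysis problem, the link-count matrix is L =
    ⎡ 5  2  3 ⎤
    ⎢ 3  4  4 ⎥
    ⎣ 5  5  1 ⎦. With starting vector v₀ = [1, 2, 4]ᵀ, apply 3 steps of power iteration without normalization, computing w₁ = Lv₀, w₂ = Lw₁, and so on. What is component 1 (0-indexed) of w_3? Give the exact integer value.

w1 = Lv₀ = (21, 27, 19)
w2 = Lw1 = (216, 247, 259)
w3 = Lw2 = (2351, 2672, 2574)
The requested component of w3 is 2672.

2672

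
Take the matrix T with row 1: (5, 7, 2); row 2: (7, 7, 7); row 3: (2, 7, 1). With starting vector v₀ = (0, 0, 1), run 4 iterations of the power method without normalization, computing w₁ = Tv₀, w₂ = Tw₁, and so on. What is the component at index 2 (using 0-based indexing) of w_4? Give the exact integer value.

11537

w1 = Tv₀ = (2, 7, 1)
w2 = Tw1 = (61, 70, 54)
w3 = Tw2 = (903, 1295, 666)
w4 = Tw3 = (14912, 20048, 11537)
The requested component of w4 is 11537.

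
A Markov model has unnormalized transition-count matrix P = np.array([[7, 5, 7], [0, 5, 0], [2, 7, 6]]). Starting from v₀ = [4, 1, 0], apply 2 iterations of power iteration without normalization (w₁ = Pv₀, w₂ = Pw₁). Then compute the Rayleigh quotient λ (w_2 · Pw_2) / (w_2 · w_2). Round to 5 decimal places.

λ ≈ 10.95025

w1 = Pv₀ = (33, 5, 15)
w2 = Pw1 = (361, 25, 191)
Pw2 = (3989, 125, 2043)
w2·Pw2 = 361·3989 + 25·125 + 191·2043 = 1833367; w2·w2 = 361·361 + 25·25 + 191·191 = 167427
λ ≈ 1833367/167427 = 10.95025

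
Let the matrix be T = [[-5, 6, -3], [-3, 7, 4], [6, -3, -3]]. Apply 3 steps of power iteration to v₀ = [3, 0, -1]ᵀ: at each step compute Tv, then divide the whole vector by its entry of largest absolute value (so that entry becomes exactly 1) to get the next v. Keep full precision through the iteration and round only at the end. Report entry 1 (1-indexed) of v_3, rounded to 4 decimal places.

Tv0 = (-12.00000, -13.00000, 21.00000); divide by 21.00000 → v1 = (-0.57143, -0.61905, 1.00000)
Tv1 = (-3.85714, 1.38095, -4.57143); divide by -4.57143 → v2 = (0.84375, -0.30208, 1.00000)
Tv2 = (-9.03125, -0.64583, 2.96875); divide by -9.03125 → v3 = (1.00000, 0.07151, -0.32872)
Requested entry of v3: 867/867 = 1.0000

1.0000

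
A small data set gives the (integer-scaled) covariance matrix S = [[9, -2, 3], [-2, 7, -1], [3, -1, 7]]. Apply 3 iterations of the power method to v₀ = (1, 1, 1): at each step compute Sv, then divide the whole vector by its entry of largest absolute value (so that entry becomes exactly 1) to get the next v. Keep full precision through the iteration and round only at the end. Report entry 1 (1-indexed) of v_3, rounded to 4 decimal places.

Sv0 = (10.00000, 4.00000, 9.00000); divide by 10.00000 → v1 = (1.00000, 0.40000, 0.90000)
Sv1 = (10.90000, -0.10000, 8.90000); divide by 10.90000 → v2 = (1.00000, -0.00917, 0.81651)
Sv2 = (11.46789, -2.88073, 8.72477); divide by 11.46789 → v3 = (1.00000, -0.25120, 0.76080)
Requested entry of v3: 1250/1250 = 1.0000

1.0000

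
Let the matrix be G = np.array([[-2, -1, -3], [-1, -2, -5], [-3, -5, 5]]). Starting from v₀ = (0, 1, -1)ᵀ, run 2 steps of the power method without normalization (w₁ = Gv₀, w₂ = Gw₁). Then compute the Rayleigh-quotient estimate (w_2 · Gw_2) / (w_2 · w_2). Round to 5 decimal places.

w1 = Gv₀ = ((-2)·0 + (-1)·1 + (-3)·(-1); (-1)·0 + (-2)·1 + (-5)·(-1); (-3)·0 + (-5)·1 + 5·(-1)) = (2, 3, -10)
w2 = Gw1 = ((-2)·2 + (-1)·3 + (-3)·(-10); (-1)·2 + (-2)·3 + (-5)·(-10); (-3)·2 + (-5)·3 + 5·(-10)) = (23, 42, -71)
Gw2 = (125, 248, -634)
w2·Gw2 = 23·125 + 42·248 + (-71)·(-634) = 58305; w2·w2 = 23·23 + 42·42 + (-71)·(-71) = 7334
λ ≈ 58305/7334 = 7.94996

7.94996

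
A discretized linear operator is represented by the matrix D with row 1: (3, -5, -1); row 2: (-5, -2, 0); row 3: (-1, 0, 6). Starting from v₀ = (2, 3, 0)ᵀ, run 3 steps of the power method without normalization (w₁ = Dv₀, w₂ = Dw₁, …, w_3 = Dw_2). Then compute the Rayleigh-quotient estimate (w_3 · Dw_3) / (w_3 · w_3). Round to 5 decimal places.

w1 = Dv₀ = (3·2 + (-5)·3 + (-1)·0; (-5)·2 + (-2)·3 + 0·0; (-1)·2 + 0·3 + 6·0) = (-9, -16, -2)
w2 = Dw1 = (3·(-9) + (-5)·(-16) + (-1)·(-2); (-5)·(-9) + (-2)·(-16) + 0·(-2); (-1)·(-9) + 0·(-16) + 6·(-2)) = (55, 77, -3)
w3 = Dw2 = (-217, -429, -73)
Dw3 = (1567, 1943, -221)
w3·Dw3 = (-217)·1567 + (-429)·1943 + (-73)·(-221) = -1157453; w3·w3 = (-217)·(-217) + (-429)·(-429) + (-73)·(-73) = 236459
λ ≈ -1157453/236459 = -4.89494

-4.89494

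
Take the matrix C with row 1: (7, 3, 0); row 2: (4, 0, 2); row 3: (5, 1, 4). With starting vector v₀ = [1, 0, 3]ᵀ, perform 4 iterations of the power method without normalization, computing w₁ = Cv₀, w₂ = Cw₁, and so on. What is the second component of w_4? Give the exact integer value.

w1 = Cv₀ = (7, 10, 17)
w2 = Cw1 = (79, 62, 113)
w3 = Cw2 = (739, 542, 909)
w4 = Cw3 = (6799, 4774, 7873)
The requested component of w4 is 4774.

4774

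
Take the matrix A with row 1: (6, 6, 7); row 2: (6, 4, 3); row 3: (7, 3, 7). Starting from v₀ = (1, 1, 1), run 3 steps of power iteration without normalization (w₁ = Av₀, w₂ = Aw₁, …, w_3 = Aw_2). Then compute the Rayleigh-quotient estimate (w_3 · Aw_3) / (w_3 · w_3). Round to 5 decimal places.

λ ≈ 16.70619

w1 = Av₀ = (19, 13, 17)
w2 = Aw1 = (311, 217, 291)
w3 = Aw2 = (5205, 3607, 4865)
Aw3 = (86927, 60253, 81311)
w3·Aw3 = 5205·86927 + 3607·60253 + 4865·81311 = 1065365621; w3·w3 = 5205·5205 + 3607·3607 + 4865·4865 = 63770699
λ ≈ 1065365621/63770699 = 16.70619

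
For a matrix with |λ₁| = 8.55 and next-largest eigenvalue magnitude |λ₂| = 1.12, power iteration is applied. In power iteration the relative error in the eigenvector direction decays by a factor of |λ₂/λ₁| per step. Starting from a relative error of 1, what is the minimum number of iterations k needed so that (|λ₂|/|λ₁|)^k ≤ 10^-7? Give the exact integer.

|λ₂/λ₁| = 1.12/8.55 = 0.13099
Need k ≥ ln(10^-7) / ln(0.13099) = -16.1181 / -2.0326 ≈ 7.930
Smallest integer k satisfying the bound: 8

8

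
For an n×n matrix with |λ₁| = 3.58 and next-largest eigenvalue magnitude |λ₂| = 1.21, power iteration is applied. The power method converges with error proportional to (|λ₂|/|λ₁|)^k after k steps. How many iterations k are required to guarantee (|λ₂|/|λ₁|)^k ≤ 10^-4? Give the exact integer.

9

|λ₂/λ₁| = 1.21/3.58 = 0.33799
Need k ≥ ln(10^-4) / ln(0.33799) = -9.2103 / -1.0847 ≈ 8.491
Smallest integer k satisfying the bound: 9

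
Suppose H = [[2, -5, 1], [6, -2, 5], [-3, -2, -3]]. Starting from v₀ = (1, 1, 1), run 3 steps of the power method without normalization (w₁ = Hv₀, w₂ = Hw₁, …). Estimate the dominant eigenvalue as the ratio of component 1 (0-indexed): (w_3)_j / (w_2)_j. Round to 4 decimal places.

w1 = Hv₀ = (2·1 + (-5)·1 + 1·1; 6·1 + (-2)·1 + 5·1; (-3)·1 + (-2)·1 + (-3)·1) = (-2, 9, -8)
w2 = Hw1 = (2·(-2) + (-5)·9 + 1·(-8); 6·(-2) + (-2)·9 + 5·(-8); (-3)·(-2) + (-2)·9 + (-3)·(-8)) = (-57, -70, 12)
w3 = Hw2 = (248, -142, 275)
Ratio at component: -142 / -70 = 2.0286

λ ≈ 2.0286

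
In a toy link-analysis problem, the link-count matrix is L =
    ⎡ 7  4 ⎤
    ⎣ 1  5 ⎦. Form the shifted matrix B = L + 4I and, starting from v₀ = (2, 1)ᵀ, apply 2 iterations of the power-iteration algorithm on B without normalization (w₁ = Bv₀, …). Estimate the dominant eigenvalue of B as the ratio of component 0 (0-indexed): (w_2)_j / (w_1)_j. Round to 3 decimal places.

μ ≈ 12.692

B = L + 4I has rows (11, 4); (1, 9)
w1 = Bv₀ = (26, 11)
w2 = Bw1 = (330, 125)
Ratio: 330/26 = 12.692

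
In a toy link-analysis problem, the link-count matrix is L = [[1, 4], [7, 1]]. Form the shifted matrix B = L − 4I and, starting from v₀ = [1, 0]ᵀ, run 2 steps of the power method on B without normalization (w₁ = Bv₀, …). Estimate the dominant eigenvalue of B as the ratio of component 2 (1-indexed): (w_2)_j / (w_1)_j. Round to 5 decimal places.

-6.00000

B = L − 4I has rows (-3, 4); (7, -3)
w1 = Bv₀ = ((-3)·1 + 4·0; 7·1 + (-3)·0) = (-3, 7)
w2 = Bw1 = ((-3)·(-3) + 4·7; 7·(-3) + (-3)·7) = (37, -42)
Ratio: -42/7 = -6.00000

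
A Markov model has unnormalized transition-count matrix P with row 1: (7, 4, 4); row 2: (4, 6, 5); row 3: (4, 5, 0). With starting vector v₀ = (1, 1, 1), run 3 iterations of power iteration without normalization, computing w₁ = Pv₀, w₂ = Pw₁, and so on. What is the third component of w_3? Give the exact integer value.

1779

w1 = Pv₀ = (15, 15, 9)
w2 = Pw1 = (201, 195, 135)
w3 = Pw2 = (2727, 2649, 1779)
The requested component of w3 is 1779.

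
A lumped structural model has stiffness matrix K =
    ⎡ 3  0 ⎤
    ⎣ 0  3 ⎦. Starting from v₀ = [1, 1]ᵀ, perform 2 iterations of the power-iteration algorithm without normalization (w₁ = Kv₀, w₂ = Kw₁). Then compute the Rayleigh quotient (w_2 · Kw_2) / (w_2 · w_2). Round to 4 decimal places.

w1 = Kv₀ = (3, 3)
w2 = Kw1 = (9, 9)
Kw2 = (27, 27)
w2·Kw2 = 9·27 + 9·27 = 486; w2·w2 = 9·9 + 9·9 = 162
λ ≈ 486/162 = 3.0000

λ ≈ 3.0000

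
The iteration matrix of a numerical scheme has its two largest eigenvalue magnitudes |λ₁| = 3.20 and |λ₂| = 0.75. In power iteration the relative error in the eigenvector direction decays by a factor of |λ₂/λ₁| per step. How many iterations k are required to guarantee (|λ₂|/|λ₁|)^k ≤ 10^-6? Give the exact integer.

10

|λ₂/λ₁| = 0.75/3.20 = 0.23438
Need k ≥ ln(10^-6) / ln(0.23438) = -13.8155 / -1.4508 ≈ 9.522
Smallest integer k satisfying the bound: 10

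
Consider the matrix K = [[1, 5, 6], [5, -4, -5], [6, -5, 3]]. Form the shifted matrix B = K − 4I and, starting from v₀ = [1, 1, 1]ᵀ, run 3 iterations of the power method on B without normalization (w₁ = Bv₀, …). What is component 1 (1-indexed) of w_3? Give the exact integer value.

1240

B = K − 4I has rows (-3, 5, 6); (5, -8, -5); (6, -5, -1)
w1 = Bv₀ = (8, -8, 0)
w2 = Bw1 = (-64, 104, 88)
w3 = Bw2 = (1240, -1592, -992)
Requested component of w3: 1240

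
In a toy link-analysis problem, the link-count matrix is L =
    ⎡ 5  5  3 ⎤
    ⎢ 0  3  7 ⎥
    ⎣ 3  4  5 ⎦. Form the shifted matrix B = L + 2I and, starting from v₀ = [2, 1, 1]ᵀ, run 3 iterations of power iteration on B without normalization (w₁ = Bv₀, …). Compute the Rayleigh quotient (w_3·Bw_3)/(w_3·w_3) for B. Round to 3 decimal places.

B = L + 2I has rows (7, 5, 3); (0, 5, 7); (3, 4, 7)
w1 = Bv₀ = (7·2 + 5·1 + 3·1; 0·2 + 5·1 + 7·1; 3·2 + 4·1 + 7·1) = (22, 12, 17)
w2 = Bw1 = (7·22 + 5·12 + 3·17; 0·22 + 5·12 + 7·17; 3·22 + 4·12 + 7·17) = (265, 179, 233)
w3 = Bw2 = (3449, 2526, 3142)
Bw3 = (46199, 34624, 42445)
w3·Bw3 = 380162765; w3·w3 = 28148441; μ ≈ 380162765/28148441 = 13.506

μ ≈ 13.506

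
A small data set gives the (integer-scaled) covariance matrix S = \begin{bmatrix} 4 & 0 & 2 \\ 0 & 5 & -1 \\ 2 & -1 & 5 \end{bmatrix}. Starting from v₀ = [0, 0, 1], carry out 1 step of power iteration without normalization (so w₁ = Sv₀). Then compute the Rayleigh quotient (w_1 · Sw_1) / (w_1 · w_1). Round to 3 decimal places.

λ ≈ 6.533

w1 = Sv₀ = (4·0 + 0·0 + 2·1; 0·0 + 5·0 + (-1)·1; 2·0 + (-1)·0 + 5·1) = (2, -1, 5)
Sw1 = (18, -10, 30)
w1·Sw1 = 2·18 + (-1)·(-10) + 5·30 = 196; w1·w1 = 2·2 + (-1)·(-1) + 5·5 = 30
λ ≈ 196/30 = 6.533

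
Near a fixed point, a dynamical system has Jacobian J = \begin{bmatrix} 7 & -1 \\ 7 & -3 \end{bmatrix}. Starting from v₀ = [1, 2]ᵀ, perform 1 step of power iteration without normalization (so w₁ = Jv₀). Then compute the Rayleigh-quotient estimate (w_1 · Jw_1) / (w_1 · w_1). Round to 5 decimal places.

w1 = Jv₀ = (7·1 + (-1)·2; 7·1 + (-3)·2) = (5, 1)
Jw1 = (34, 32)
w1·Jw1 = 5·34 + 1·32 = 202; w1·w1 = 5·5 + 1·1 = 26
λ ≈ 202/26 = 7.76923

λ ≈ 7.76923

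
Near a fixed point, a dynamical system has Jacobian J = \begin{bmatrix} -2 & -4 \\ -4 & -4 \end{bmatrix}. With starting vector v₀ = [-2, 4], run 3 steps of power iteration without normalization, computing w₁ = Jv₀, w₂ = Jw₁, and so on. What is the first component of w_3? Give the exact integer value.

-432

w1 = Jv₀ = ((-2)·(-2) + (-4)·4; (-4)·(-2) + (-4)·4) = (-12, -8)
w2 = Jw1 = ((-2)·(-12) + (-4)·(-8); (-4)·(-12) + (-4)·(-8)) = (56, 80)
w3 = Jw2 = (-432, -544)
The requested component of w3 is -432.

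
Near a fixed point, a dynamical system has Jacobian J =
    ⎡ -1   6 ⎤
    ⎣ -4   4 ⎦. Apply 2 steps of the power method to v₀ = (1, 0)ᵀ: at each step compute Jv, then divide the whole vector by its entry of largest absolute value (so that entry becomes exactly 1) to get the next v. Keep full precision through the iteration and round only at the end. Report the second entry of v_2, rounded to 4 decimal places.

0.5217

Jv0 = (-1.00000, -4.00000); divide by -4.00000 → v1 = (0.25000, 1.00000)
Jv1 = (5.75000, 3.00000); divide by 5.75000 → v2 = (1.00000, 0.52174)
Requested entry of v2: -12/-23 = 0.5217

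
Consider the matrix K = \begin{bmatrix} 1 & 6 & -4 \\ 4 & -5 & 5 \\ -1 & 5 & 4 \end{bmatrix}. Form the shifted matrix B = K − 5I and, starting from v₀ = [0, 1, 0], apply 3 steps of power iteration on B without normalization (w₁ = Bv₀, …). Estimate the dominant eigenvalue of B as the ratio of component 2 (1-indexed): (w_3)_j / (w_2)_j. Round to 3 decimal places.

B = K − 5I has rows (-4, 6, -4); (4, -10, 5); (-1, 5, -1)
w1 = Bv₀ = ((-4)·0 + 6·1 + (-4)·0; 4·0 + (-10)·1 + 5·0; (-1)·0 + 5·1 + (-1)·0) = (6, -10, 5)
w2 = Bw1 = ((-4)·6 + 6·(-10) + (-4)·5; 4·6 + (-10)·(-10) + 5·5; (-1)·6 + 5·(-10) + (-1)·5) = (-104, 149, -61)
w3 = Bw2 = (1554, -2211, 910)
Ratio: -2211/149 = -14.839

-14.839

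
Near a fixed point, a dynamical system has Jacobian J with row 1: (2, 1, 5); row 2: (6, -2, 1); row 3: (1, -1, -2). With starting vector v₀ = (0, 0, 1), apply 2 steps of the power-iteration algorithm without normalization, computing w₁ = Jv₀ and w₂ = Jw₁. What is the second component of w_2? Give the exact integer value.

w1 = Jv₀ = (2·0 + 1·0 + 5·1; 6·0 + (-2)·0 + 1·1; 1·0 + (-1)·0 + (-2)·1) = (5, 1, -2)
w2 = Jw1 = (2·5 + 1·1 + 5·(-2); 6·5 + (-2)·1 + 1·(-2); 1·5 + (-1)·1 + (-2)·(-2)) = (1, 26, 8)
The requested component of w2 is 26.

26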